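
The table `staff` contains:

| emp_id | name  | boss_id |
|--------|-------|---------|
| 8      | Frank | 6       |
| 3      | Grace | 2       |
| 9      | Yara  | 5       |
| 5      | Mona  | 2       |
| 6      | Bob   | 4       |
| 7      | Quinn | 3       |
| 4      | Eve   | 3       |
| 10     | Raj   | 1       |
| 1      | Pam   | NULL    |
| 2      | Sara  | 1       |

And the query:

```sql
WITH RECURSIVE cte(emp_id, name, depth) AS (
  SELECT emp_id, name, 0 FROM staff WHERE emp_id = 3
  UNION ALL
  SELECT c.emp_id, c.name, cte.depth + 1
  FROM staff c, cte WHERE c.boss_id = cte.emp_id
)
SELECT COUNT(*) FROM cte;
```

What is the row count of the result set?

5

Base: emp_id=3 (Grace) at depth 0.
Iteration 1: rows with boss_id in {3} -> Eve (id 4, depth 1), Quinn (id 7, depth 1).
Iteration 2: rows with boss_id in {4,7} -> Bob (id 6, depth 2).
Iteration 3: rows with boss_id in {6} -> Frank (id 8, depth 3).
Iteration 4: no rows with boss_id in {8}; recursion stops.
Total rows emitted: 5.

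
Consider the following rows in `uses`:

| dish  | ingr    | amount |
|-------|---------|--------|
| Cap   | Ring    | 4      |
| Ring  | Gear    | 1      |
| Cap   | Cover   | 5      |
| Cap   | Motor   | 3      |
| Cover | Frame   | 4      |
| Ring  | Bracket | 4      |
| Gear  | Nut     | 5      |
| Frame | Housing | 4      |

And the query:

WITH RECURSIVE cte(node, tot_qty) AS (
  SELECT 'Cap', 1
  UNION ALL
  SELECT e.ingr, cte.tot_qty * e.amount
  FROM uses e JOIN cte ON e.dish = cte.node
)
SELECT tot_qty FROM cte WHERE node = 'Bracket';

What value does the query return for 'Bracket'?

Base: (Cap, tot_qty=1).
Iteration 1: components of {Cap} -> Cover = 1*5 = 5, Motor = 1*3 = 3, Ring = 1*4 = 4.
Iteration 2: components of {Cover,Motor,Ring} -> Bracket = 4*4 = 16, Frame = 5*4 = 20, Gear = 4*1 = 4.
Iteration 3: components of {Bracket,Frame,Gear} -> Housing = 20*4 = 80, Nut = 4*5 = 20.
Iteration 4: no further components; recursion stops.

16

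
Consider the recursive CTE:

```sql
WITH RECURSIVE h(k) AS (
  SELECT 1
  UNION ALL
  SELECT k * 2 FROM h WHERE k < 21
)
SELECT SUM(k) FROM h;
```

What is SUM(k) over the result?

Base: k=1.
Iteration 1: 1 < 21 holds -> k = 1 * 2 = 2.
Iteration 2: 2 < 21 holds -> k = 2 * 2 = 4.
Iteration 3: 4 < 21 holds -> k = 4 * 2 = 8.
Iteration 4: 8 < 21 holds -> k = 8 * 2 = 16.
Iteration 5: 16 < 21 holds -> k = 16 * 2 = 32.
Iteration 6: 32 < 21 fails; recursion stops.
SUM(k) = 1 + 2 + 4 + 8 + 16 + 32 = 63.

63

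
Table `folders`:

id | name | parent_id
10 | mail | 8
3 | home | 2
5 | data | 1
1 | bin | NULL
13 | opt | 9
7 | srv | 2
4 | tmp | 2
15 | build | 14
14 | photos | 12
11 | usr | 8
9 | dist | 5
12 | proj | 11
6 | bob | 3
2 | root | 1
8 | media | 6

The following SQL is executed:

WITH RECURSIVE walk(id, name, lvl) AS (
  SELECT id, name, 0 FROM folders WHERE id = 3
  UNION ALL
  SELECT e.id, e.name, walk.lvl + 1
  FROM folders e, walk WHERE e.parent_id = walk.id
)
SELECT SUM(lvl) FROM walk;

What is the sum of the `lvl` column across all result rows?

24

Base: id=3 (home) at lvl 0.
Iteration 1: rows with parent_id in {3} -> bob (id 6, lvl 1).
Iteration 2: rows with parent_id in {6} -> media (id 8, lvl 2).
Iteration 3: rows with parent_id in {8} -> mail (id 10, lvl 3), usr (id 11, lvl 3).
Iteration 4: rows with parent_id in {10,11} -> proj (id 12, lvl 4).
Iteration 5: rows with parent_id in {12} -> photos (id 14, lvl 5).
Iteration 6: rows with parent_id in {14} -> build (id 15, lvl 6).
Iteration 7: no rows with parent_id in {15}; recursion stops.
SUM(lvl) = 0 + 1 + 2 + 3 + 3 + 4 + 5 + 6 = 24.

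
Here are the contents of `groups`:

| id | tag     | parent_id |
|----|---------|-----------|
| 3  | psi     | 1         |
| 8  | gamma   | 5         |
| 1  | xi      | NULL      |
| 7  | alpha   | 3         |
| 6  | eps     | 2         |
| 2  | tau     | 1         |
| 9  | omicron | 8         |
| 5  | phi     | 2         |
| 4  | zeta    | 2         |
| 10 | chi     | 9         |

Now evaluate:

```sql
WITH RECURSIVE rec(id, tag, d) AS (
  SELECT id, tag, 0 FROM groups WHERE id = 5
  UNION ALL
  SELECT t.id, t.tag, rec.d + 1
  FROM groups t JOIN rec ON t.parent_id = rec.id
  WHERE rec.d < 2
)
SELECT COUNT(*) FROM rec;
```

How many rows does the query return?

Base: id=5 (phi) at d 0.
Iteration 1: rows with parent_id in {5} -> gamma (id 8, d 1).
Iteration 2: rows with parent_id in {8} -> omicron (id 9, d 2).
Iteration 3: d < 2 fails for all current rows; recursion stops.
Total rows emitted: 3.

3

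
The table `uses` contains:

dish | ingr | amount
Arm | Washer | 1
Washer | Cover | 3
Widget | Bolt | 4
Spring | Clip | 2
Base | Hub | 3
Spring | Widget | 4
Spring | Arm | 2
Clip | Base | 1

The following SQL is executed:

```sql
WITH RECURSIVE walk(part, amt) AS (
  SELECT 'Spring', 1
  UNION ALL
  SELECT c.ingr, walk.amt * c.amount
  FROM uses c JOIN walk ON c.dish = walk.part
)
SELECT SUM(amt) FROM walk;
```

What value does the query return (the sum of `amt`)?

Base: (Spring, amt=1).
Iteration 1: components of {Spring} -> Arm = 1*2 = 2, Clip = 1*2 = 2, Widget = 1*4 = 4.
Iteration 2: components of {Arm,Clip,Widget} -> Base = 2*1 = 2, Bolt = 4*4 = 16, Washer = 2*1 = 2.
Iteration 3: components of {Base,Bolt,Washer} -> Cover = 2*3 = 6, Hub = 2*3 = 6.
Iteration 4: no further components; recursion stops.
SUM(amt) = 1 + 4 + 2 + 2 + 16 + 2 + 2 + 6 + 6 = 41.

41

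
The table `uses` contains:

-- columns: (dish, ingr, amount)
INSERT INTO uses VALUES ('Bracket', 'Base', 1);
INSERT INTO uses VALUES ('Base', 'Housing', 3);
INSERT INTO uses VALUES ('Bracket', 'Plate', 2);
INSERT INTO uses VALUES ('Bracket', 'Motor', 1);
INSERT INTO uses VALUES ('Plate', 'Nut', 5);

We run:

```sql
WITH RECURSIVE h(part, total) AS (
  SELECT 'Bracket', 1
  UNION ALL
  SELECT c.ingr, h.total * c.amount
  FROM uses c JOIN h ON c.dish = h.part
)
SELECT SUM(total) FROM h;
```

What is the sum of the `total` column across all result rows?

18

Base: (Bracket, total=1).
Iteration 1: components of {Bracket} -> Base = 1*1 = 1, Motor = 1*1 = 1, Plate = 1*2 = 2.
Iteration 2: components of {Base,Motor,Plate} -> Housing = 1*3 = 3, Nut = 2*5 = 10.
Iteration 3: no further components; recursion stops.
SUM(total) = 1 + 1 + 2 + 1 + 3 + 10 = 18.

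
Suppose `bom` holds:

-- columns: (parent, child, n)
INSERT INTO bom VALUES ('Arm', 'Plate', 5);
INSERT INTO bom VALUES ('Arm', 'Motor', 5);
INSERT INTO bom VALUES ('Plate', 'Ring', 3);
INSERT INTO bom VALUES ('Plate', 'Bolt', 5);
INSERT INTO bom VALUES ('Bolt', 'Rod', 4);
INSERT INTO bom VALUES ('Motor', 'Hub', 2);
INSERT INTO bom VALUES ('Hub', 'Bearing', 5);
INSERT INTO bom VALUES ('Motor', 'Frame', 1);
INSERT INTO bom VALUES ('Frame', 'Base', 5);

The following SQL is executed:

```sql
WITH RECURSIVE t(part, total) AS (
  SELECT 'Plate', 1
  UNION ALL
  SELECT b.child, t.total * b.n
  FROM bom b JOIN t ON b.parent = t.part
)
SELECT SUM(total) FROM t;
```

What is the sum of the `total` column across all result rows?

Base: (Plate, total=1).
Iteration 1: components of {Plate} -> Bolt = 1*5 = 5, Ring = 1*3 = 3.
Iteration 2: components of {Bolt,Ring} -> Rod = 5*4 = 20.
Iteration 3: no further components; recursion stops.
SUM(total) = 1 + 3 + 5 + 20 = 29.

29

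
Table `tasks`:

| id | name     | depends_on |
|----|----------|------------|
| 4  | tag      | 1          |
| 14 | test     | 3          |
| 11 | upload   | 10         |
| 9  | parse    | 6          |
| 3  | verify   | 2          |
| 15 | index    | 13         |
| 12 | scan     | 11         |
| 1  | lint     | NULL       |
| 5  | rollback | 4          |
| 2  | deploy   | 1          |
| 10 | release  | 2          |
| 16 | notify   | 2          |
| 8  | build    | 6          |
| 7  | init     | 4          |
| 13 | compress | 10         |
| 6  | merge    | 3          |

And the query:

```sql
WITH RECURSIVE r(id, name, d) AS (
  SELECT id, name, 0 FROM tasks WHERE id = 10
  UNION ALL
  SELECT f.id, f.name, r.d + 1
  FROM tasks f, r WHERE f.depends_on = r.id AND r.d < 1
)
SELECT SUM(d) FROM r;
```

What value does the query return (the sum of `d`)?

2

Base: id=10 (release) at d 0.
Iteration 1: rows with depends_on in {10} -> upload (id 11, d 1), compress (id 13, d 1).
Iteration 2: d < 1 fails for all current rows; recursion stops.
SUM(d) = 0 + 1 + 1 = 2.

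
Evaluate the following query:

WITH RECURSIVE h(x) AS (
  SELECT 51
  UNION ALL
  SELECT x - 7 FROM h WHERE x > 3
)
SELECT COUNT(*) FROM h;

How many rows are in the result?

Base: x=51.
Iteration 1: 51 > 3 holds -> x = 51 - 7 = 44.
Iteration 2: 44 > 3 holds -> x = 44 - 7 = 37.
Iteration 3: 37 > 3 holds -> x = 37 - 7 = 30.
Iteration 4: 30 > 3 holds -> x = 30 - 7 = 23.
Iteration 5: 23 > 3 holds -> x = 23 - 7 = 16.
Iteration 6: 16 > 3 holds -> x = 16 - 7 = 9.
Iteration 7: 9 > 3 holds -> x = 9 - 7 = 2.
Iteration 8: 2 > 3 fails; recursion stops.
Total rows emitted: 8.

8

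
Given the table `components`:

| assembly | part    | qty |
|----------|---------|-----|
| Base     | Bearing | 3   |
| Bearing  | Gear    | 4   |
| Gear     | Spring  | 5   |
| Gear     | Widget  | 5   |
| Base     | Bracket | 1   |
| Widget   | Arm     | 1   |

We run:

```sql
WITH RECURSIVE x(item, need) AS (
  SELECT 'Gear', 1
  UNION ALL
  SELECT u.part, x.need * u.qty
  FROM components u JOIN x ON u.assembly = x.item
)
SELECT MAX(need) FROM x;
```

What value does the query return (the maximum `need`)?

5

Base: (Gear, need=1).
Iteration 1: components of {Gear} -> Spring = 1*5 = 5, Widget = 1*5 = 5.
Iteration 2: components of {Spring,Widget} -> Arm = 5*1 = 5.
Iteration 3: no further components; recursion stops.
need values: 1, 5, 5, 5; the maximum is 5.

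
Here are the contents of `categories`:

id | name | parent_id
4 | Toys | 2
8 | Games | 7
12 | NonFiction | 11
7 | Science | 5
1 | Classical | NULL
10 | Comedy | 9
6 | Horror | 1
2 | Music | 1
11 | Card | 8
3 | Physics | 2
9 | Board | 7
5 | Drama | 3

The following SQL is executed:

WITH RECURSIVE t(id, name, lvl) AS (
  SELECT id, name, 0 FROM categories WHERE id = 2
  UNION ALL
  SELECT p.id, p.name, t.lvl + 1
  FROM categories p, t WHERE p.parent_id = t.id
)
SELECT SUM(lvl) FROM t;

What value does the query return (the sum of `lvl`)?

Base: id=2 (Music) at lvl 0.
Iteration 1: rows with parent_id in {2} -> Physics (id 3, lvl 1), Toys (id 4, lvl 1).
Iteration 2: rows with parent_id in {3,4} -> Drama (id 5, lvl 2).
Iteration 3: rows with parent_id in {5} -> Science (id 7, lvl 3).
Iteration 4: rows with parent_id in {7} -> Games (id 8, lvl 4), Board (id 9, lvl 4).
Iteration 5: rows with parent_id in {8,9} -> Comedy (id 10, lvl 5), Card (id 11, lvl 5).
Iteration 6: rows with parent_id in {10,11} -> NonFiction (id 12, lvl 6).
Iteration 7: no rows with parent_id in {12}; recursion stops.
SUM(lvl) = 0 + 1 + 1 + 2 + 3 + 4 + 4 + 5 + 5 + 6 = 31.

31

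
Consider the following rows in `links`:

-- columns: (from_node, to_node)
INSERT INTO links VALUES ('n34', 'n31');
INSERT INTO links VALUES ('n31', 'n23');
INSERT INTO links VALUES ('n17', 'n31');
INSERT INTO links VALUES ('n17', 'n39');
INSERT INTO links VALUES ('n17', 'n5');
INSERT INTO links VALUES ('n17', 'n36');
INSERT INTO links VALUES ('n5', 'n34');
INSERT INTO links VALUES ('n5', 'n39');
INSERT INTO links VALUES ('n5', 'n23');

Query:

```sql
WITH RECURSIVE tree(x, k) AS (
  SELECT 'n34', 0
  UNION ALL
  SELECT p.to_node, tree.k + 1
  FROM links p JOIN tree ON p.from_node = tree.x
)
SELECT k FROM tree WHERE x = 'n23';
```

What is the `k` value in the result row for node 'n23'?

2

Base: (n34, k=0).
Iteration 1: edges from {n34} -> (n31, k=1).
Iteration 2: edges from {n31} -> (n23, k=2).
Iteration 3: no outgoing edges from {n23}; recursion stops.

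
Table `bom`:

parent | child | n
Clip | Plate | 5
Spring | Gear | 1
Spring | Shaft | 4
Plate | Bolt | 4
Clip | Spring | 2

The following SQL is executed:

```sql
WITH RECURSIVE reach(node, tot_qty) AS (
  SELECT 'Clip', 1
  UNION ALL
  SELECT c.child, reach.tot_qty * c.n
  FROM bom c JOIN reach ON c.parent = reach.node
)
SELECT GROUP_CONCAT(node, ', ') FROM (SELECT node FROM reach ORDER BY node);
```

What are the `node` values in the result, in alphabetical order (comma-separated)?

Base: (Clip, tot_qty=1).
Iteration 1: components of {Clip} -> Plate = 1*5 = 5, Spring = 1*2 = 2.
Iteration 2: components of {Plate,Spring} -> Bolt = 5*4 = 20, Gear = 2*1 = 2, Shaft = 2*4 = 8.
Iteration 3: no further components; recursion stops.

Bolt, Clip, Gear, Plate, Shaft, Spring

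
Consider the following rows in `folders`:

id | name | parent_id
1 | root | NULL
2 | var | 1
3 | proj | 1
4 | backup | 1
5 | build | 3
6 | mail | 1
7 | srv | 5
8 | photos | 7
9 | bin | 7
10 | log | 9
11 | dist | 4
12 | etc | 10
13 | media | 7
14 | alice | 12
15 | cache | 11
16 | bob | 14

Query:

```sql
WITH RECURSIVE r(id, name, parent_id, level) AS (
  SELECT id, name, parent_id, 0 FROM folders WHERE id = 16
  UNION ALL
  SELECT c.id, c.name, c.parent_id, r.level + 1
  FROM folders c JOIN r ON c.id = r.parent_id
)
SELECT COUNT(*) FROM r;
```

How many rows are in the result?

Base: id=16 (bob), parent_id=14, level 0.
Iteration 1: join on id=14 -> alice (id 14, parent_id=12, level 1).
Iteration 2: join on id=12 -> etc (id 12, parent_id=10, level 2).
Iteration 3: join on id=10 -> log (id 10, parent_id=9, level 3).
Iteration 4: join on id=9 -> bin (id 9, parent_id=7, level 4).
Iteration 5: join on id=7 -> srv (id 7, parent_id=5, level 5).
Iteration 6: join on id=5 -> build (id 5, parent_id=3, level 6).
Iteration 7: join on id=3 -> proj (id 3, parent_id=1, level 7).
Iteration 8: join on id=1 -> root (id 1, parent_id=NULL, level 8).
Iteration 9: parent_id is NULL; no match; recursion stops.
Total rows emitted: 9.

9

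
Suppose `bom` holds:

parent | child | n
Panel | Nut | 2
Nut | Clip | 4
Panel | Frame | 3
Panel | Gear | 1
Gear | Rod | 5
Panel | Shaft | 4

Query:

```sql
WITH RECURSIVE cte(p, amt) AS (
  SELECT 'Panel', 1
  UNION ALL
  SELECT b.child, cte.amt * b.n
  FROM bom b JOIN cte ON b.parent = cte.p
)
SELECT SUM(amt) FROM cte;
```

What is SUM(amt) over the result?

Base: (Panel, amt=1).
Iteration 1: components of {Panel} -> Frame = 1*3 = 3, Gear = 1*1 = 1, Nut = 1*2 = 2, Shaft = 1*4 = 4.
Iteration 2: components of {Frame,Gear,Nut,Shaft} -> Clip = 2*4 = 8, Rod = 1*5 = 5.
Iteration 3: no further components; recursion stops.
SUM(amt) = 1 + 2 + 3 + 1 + 4 + 8 + 5 = 24.

24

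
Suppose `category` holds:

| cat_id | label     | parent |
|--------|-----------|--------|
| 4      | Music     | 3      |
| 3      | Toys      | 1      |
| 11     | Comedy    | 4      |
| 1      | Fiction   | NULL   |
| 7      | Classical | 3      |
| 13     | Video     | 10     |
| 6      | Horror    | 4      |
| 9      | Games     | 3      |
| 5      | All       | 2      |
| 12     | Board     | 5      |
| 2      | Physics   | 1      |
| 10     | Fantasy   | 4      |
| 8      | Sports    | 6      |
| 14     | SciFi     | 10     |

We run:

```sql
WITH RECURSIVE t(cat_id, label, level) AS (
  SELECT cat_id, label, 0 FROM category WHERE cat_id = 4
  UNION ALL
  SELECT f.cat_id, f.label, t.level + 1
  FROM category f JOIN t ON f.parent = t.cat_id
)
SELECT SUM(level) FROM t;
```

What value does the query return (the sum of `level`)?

9

Base: cat_id=4 (Music) at level 0.
Iteration 1: rows with parent in {4} -> Horror (id 6, level 1), Fantasy (id 10, level 1), Comedy (id 11, level 1).
Iteration 2: rows with parent in {6,10,11} -> Sports (id 8, level 2), Video (id 13, level 2), SciFi (id 14, level 2).
Iteration 3: no rows with parent in {8,13,14}; recursion stops.
SUM(level) = 0 + 1 + 1 + 1 + 2 + 2 + 2 = 9.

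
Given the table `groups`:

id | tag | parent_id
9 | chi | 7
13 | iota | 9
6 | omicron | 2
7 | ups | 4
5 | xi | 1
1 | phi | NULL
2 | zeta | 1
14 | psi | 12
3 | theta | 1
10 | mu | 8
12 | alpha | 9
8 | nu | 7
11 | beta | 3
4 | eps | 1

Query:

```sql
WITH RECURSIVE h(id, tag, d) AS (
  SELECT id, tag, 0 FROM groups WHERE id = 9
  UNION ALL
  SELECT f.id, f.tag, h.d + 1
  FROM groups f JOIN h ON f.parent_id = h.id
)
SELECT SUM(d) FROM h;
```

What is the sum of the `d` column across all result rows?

Base: id=9 (chi) at d 0.
Iteration 1: rows with parent_id in {9} -> alpha (id 12, d 1), iota (id 13, d 1).
Iteration 2: rows with parent_id in {12,13} -> psi (id 14, d 2).
Iteration 3: no rows with parent_id in {14}; recursion stops.
SUM(d) = 0 + 1 + 1 + 2 = 4.

4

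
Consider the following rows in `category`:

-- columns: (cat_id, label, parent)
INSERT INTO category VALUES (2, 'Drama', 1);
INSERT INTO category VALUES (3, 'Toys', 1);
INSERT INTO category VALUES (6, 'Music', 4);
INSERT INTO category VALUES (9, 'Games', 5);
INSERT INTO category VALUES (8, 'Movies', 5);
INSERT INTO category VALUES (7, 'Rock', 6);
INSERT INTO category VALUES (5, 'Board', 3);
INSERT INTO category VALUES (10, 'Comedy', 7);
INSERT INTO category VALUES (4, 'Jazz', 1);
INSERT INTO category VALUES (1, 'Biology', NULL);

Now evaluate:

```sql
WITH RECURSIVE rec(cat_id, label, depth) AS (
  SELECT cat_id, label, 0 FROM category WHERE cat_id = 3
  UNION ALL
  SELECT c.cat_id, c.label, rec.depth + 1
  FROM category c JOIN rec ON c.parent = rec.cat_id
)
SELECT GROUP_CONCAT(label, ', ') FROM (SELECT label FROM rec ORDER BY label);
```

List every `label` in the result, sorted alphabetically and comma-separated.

Board, Games, Movies, Toys

Base: cat_id=3 (Toys) at depth 0.
Iteration 1: rows with parent in {3} -> Board (id 5, depth 1).
Iteration 2: rows with parent in {5} -> Movies (id 8, depth 2), Games (id 9, depth 2).
Iteration 3: no rows with parent in {8,9}; recursion stops.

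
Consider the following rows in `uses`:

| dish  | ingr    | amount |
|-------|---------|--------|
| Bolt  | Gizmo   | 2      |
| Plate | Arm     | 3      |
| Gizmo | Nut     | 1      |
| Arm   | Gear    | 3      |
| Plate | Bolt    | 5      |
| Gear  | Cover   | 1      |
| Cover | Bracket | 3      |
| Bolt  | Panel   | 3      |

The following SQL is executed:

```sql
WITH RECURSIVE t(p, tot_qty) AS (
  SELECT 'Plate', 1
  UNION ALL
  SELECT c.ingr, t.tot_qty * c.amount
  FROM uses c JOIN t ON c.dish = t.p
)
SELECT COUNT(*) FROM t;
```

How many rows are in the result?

9

Base: (Plate, tot_qty=1).
Iteration 1: components of {Plate} -> Arm = 1*3 = 3, Bolt = 1*5 = 5.
Iteration 2: components of {Arm,Bolt} -> Gear = 3*3 = 9, Gizmo = 5*2 = 10, Panel = 5*3 = 15.
Iteration 3: components of {Gear,Gizmo,Panel} -> Cover = 9*1 = 9, Nut = 10*1 = 10.
Iteration 4: components of {Cover,Nut} -> Bracket = 9*3 = 27.
Iteration 5: no further components; recursion stops.
Total rows emitted: 9.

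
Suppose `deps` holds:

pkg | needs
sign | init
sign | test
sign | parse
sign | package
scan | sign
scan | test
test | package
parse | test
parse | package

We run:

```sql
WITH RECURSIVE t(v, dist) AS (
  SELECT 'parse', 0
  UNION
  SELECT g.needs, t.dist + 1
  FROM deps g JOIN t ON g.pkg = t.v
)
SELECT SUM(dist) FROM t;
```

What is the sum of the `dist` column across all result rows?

Base: (parse, dist=0).
Iteration 1: edges from {parse} -> (package, dist=1), (test, dist=1).
Iteration 2: edges from {package,test} -> (package, dist=2).
Iteration 3: no outgoing edges from {package}; recursion stops.
SUM(dist) = 0 + 1 + 1 + 2 = 4.

4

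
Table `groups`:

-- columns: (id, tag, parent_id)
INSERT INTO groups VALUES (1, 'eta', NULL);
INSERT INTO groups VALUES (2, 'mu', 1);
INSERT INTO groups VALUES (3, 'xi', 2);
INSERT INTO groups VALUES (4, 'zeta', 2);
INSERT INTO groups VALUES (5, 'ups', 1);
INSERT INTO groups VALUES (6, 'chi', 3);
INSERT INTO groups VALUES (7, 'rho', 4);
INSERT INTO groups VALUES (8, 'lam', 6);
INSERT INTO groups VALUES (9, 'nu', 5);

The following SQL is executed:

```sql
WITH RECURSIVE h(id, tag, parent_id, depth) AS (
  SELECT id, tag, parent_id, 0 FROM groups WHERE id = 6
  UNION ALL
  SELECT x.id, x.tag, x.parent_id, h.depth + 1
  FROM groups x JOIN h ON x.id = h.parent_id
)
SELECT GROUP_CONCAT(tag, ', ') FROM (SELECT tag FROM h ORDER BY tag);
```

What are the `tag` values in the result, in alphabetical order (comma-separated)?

Base: id=6 (chi), parent_id=3, depth 0.
Iteration 1: join on id=3 -> xi (id 3, parent_id=2, depth 1).
Iteration 2: join on id=2 -> mu (id 2, parent_id=1, depth 2).
Iteration 3: join on id=1 -> eta (id 1, parent_id=NULL, depth 3).
Iteration 4: parent_id is NULL; no match; recursion stops.

chi, eta, mu, xi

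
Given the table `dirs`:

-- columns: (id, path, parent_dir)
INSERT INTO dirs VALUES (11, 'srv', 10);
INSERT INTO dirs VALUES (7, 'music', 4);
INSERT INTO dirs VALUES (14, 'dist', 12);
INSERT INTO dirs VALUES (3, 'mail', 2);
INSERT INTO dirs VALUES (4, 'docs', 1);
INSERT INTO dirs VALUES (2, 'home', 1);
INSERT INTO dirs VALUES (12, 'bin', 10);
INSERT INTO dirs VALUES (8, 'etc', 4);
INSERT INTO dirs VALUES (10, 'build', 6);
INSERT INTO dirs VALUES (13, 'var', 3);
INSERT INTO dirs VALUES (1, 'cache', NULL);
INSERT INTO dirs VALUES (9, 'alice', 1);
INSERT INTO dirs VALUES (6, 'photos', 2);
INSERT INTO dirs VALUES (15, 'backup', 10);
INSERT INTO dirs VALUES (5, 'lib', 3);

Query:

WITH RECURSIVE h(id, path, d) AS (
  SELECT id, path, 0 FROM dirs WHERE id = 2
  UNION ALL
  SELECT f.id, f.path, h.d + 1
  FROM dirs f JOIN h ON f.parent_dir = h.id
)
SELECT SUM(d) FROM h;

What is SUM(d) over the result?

Base: id=2 (home) at d 0.
Iteration 1: rows with parent_dir in {2} -> mail (id 3, d 1), photos (id 6, d 1).
Iteration 2: rows with parent_dir in {3,6} -> lib (id 5, d 2), build (id 10, d 2), var (id 13, d 2).
Iteration 3: rows with parent_dir in {5,10,13} -> srv (id 11, d 3), bin (id 12, d 3), backup (id 15, d 3).
Iteration 4: rows with parent_dir in {11,12,15} -> dist (id 14, d 4).
Iteration 5: no rows with parent_dir in {14}; recursion stops.
SUM(d) = 0 + 1 + 1 + 2 + 2 + 2 + 3 + 3 + 3 + 4 = 21.

21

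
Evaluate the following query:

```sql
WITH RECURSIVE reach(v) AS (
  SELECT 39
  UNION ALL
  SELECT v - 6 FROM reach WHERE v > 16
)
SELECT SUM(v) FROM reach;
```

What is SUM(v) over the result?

135

Base: v=39.
Iteration 1: 39 > 16 holds -> v = 39 - 6 = 33.
Iteration 2: 33 > 16 holds -> v = 33 - 6 = 27.
Iteration 3: 27 > 16 holds -> v = 27 - 6 = 21.
Iteration 4: 21 > 16 holds -> v = 21 - 6 = 15.
Iteration 5: 15 > 16 fails; recursion stops.
SUM(v) = 39 + 33 + 27 + 21 + 15 = 135.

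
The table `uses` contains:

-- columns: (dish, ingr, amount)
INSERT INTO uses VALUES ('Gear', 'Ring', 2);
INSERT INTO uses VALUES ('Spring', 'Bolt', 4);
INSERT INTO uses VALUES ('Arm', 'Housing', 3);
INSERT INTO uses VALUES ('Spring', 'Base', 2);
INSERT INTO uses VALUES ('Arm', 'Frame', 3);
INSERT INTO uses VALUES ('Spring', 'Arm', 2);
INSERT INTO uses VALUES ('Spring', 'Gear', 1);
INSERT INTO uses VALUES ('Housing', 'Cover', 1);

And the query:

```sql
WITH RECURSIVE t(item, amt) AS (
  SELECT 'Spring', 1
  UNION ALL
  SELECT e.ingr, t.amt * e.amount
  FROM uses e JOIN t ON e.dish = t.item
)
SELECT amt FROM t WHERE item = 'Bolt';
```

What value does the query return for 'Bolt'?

4

Base: (Spring, amt=1).
Iteration 1: components of {Spring} -> Arm = 1*2 = 2, Base = 1*2 = 2, Bolt = 1*4 = 4, Gear = 1*1 = 1.
Iteration 2: components of {Arm,Base,Bolt,Gear} -> Frame = 2*3 = 6, Housing = 2*3 = 6, Ring = 1*2 = 2.
Iteration 3: components of {Frame,Housing,Ring} -> Cover = 6*1 = 6.
Iteration 4: no further components; recursion stops.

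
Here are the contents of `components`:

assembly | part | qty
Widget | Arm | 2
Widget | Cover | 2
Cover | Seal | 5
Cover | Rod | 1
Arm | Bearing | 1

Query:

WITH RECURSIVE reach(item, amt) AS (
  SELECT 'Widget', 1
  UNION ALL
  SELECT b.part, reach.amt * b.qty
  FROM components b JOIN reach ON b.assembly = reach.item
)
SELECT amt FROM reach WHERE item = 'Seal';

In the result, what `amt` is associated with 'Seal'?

Base: (Widget, amt=1).
Iteration 1: components of {Widget} -> Arm = 1*2 = 2, Cover = 1*2 = 2.
Iteration 2: components of {Arm,Cover} -> Bearing = 2*1 = 2, Rod = 2*1 = 2, Seal = 2*5 = 10.
Iteration 3: no further components; recursion stops.

10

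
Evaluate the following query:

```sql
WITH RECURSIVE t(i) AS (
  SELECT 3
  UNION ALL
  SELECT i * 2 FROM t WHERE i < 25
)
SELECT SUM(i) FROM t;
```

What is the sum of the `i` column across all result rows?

Base: i=3.
Iteration 1: 3 < 25 holds -> i = 3 * 2 = 6.
Iteration 2: 6 < 25 holds -> i = 6 * 2 = 12.
Iteration 3: 12 < 25 holds -> i = 12 * 2 = 24.
Iteration 4: 24 < 25 holds -> i = 24 * 2 = 48.
Iteration 5: 48 < 25 fails; recursion stops.
SUM(i) = 3 + 6 + 12 + 24 + 48 = 93.

93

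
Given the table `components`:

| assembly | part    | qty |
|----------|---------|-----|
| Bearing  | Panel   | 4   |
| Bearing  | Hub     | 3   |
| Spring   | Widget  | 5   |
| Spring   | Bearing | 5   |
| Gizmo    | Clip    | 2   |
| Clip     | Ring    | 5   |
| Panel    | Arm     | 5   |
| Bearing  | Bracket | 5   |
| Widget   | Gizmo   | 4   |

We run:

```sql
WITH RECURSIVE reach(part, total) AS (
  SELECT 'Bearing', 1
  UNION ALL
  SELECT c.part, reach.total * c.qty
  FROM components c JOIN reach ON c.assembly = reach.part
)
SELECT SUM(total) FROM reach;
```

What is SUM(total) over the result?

33

Base: (Bearing, total=1).
Iteration 1: components of {Bearing} -> Bracket = 1*5 = 5, Hub = 1*3 = 3, Panel = 1*4 = 4.
Iteration 2: components of {Bracket,Hub,Panel} -> Arm = 4*5 = 20.
Iteration 3: no further components; recursion stops.
SUM(total) = 1 + 4 + 5 + 3 + 20 = 33.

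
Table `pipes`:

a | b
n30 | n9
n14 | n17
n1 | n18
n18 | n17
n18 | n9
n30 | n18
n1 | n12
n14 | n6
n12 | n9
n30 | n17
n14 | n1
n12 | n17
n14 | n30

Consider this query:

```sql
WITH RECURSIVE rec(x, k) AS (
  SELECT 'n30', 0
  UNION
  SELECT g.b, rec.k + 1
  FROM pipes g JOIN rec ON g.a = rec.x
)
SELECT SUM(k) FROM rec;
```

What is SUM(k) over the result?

Base: (n30, k=0).
Iteration 1: edges from {n30} -> (n17, k=1), (n18, k=1), (n9, k=1).
Iteration 2: edges from {n17,n18,n9} -> (n17, k=2), (n9, k=2).
Iteration 3: no outgoing edges from {n17,n9}; recursion stops.
SUM(k) = 0 + 1 + 1 + 1 + 2 + 2 = 7.

7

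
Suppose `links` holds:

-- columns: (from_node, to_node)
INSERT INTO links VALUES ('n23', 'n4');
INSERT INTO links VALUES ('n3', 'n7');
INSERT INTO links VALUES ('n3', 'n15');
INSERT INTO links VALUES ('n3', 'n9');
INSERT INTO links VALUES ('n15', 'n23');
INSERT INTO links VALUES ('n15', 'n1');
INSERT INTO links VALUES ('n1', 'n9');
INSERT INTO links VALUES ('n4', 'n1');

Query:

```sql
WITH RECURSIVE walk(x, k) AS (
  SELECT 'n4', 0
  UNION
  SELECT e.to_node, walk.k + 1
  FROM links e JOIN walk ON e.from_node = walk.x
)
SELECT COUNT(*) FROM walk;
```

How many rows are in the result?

Base: (n4, k=0).
Iteration 1: edges from {n4} -> (n1, k=1).
Iteration 2: edges from {n1} -> (n9, k=2).
Iteration 3: no outgoing edges from {n9}; recursion stops.
Total rows emitted: 3.

3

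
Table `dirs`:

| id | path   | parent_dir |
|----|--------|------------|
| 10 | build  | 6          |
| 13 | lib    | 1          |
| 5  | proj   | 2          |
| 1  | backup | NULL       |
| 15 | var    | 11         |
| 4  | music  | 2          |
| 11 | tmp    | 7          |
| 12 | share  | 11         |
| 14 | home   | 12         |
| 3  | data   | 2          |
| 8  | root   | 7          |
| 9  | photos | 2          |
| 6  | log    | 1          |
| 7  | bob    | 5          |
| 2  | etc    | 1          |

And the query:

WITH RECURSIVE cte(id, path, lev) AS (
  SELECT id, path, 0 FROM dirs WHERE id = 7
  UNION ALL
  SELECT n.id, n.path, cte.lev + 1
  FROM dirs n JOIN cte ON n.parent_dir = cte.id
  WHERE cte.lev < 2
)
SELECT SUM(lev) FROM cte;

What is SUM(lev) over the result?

Base: id=7 (bob) at lev 0.
Iteration 1: rows with parent_dir in {7} -> root (id 8, lev 1), tmp (id 11, lev 1).
Iteration 2: rows with parent_dir in {8,11} -> share (id 12, lev 2), var (id 15, lev 2).
Iteration 3: lev < 2 fails for all current rows; recursion stops.
SUM(lev) = 0 + 1 + 1 + 2 + 2 = 6.

6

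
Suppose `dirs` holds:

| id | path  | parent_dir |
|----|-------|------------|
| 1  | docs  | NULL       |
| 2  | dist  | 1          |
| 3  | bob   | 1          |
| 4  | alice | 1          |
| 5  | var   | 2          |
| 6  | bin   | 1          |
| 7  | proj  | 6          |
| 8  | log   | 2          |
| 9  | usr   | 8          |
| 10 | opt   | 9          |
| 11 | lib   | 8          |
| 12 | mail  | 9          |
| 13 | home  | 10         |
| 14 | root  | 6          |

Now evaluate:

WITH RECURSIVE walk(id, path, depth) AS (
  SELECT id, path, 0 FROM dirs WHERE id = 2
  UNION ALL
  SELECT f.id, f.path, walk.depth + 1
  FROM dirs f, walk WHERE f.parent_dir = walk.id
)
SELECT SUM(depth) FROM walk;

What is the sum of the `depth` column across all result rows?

Base: id=2 (dist) at depth 0.
Iteration 1: rows with parent_dir in {2} -> var (id 5, depth 1), log (id 8, depth 1).
Iteration 2: rows with parent_dir in {5,8} -> usr (id 9, depth 2), lib (id 11, depth 2).
Iteration 3: rows with parent_dir in {9,11} -> opt (id 10, depth 3), mail (id 12, depth 3).
Iteration 4: rows with parent_dir in {10,12} -> home (id 13, depth 4).
Iteration 5: no rows with parent_dir in {13}; recursion stops.
SUM(depth) = 0 + 1 + 1 + 2 + 2 + 3 + 3 + 4 = 16.

16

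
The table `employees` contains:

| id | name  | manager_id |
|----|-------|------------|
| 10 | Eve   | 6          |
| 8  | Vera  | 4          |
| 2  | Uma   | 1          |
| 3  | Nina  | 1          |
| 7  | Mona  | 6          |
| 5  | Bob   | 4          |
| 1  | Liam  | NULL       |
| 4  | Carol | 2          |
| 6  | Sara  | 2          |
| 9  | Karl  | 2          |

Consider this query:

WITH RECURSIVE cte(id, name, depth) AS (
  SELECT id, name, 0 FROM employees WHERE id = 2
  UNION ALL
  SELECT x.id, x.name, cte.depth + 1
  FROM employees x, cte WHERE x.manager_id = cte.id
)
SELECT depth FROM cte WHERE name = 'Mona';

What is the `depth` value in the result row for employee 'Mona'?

2

Base: id=2 (Uma) at depth 0.
Iteration 1: rows with manager_id in {2} -> Carol (id 4, depth 1), Sara (id 6, depth 1), Karl (id 9, depth 1).
Iteration 2: rows with manager_id in {4,6,9} -> Bob (id 5, depth 2), Mona (id 7, depth 2), Vera (id 8, depth 2), Eve (id 10, depth 2).
Iteration 3: no rows with manager_id in {5,7,8,10}; recursion stops.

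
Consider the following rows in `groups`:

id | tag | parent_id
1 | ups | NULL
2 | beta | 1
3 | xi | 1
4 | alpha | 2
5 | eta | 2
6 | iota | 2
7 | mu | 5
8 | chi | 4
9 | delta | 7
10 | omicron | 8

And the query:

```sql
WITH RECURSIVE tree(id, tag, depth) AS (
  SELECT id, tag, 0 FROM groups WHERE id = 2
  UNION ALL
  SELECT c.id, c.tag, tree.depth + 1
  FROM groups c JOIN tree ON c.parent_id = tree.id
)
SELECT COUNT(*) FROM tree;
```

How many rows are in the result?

Base: id=2 (beta) at depth 0.
Iteration 1: rows with parent_id in {2} -> alpha (id 4, depth 1), eta (id 5, depth 1), iota (id 6, depth 1).
Iteration 2: rows with parent_id in {4,5,6} -> mu (id 7, depth 2), chi (id 8, depth 2).
Iteration 3: rows with parent_id in {7,8} -> delta (id 9, depth 3), omicron (id 10, depth 3).
Iteration 4: no rows with parent_id in {9,10}; recursion stops.
Total rows emitted: 8.

8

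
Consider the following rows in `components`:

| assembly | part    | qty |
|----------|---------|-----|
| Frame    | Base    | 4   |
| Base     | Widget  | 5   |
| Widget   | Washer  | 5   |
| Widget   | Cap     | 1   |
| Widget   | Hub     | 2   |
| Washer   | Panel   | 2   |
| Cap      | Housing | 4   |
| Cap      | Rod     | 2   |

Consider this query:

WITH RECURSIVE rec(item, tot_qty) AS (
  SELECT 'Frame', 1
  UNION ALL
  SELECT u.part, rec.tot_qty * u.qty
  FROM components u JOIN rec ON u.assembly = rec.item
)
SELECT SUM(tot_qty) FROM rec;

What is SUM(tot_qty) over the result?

505

Base: (Frame, tot_qty=1).
Iteration 1: components of {Frame} -> Base = 1*4 = 4.
Iteration 2: components of {Base} -> Widget = 4*5 = 20.
Iteration 3: components of {Widget} -> Cap = 20*1 = 20, Hub = 20*2 = 40, Washer = 20*5 = 100.
Iteration 4: components of {Cap,Hub,Washer} -> Housing = 20*4 = 80, Panel = 100*2 = 200, Rod = 20*2 = 40.
Iteration 5: no further components; recursion stops.
SUM(tot_qty) = 1 + 4 + 20 + 100 + 20 + 40 + 200 + 80 + 40 = 505.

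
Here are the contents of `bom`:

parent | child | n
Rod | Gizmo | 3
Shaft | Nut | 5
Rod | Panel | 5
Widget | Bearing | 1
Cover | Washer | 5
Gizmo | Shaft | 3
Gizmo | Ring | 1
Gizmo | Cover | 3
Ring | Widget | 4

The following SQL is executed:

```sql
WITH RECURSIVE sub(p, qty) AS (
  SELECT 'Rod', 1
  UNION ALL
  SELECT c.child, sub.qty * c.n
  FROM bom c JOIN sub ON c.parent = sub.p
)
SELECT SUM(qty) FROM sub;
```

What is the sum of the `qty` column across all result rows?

Base: (Rod, qty=1).
Iteration 1: components of {Rod} -> Gizmo = 1*3 = 3, Panel = 1*5 = 5.
Iteration 2: components of {Gizmo,Panel} -> Cover = 3*3 = 9, Ring = 3*1 = 3, Shaft = 3*3 = 9.
Iteration 3: components of {Cover,Ring,Shaft} -> Nut = 9*5 = 45, Washer = 9*5 = 45, Widget = 3*4 = 12.
Iteration 4: components of {Nut,Washer,Widget} -> Bearing = 12*1 = 12.
Iteration 5: no further components; recursion stops.
SUM(qty) = 1 + 5 + 3 + 3 + 9 + 9 + 12 + 45 + 45 + 12 = 144.

144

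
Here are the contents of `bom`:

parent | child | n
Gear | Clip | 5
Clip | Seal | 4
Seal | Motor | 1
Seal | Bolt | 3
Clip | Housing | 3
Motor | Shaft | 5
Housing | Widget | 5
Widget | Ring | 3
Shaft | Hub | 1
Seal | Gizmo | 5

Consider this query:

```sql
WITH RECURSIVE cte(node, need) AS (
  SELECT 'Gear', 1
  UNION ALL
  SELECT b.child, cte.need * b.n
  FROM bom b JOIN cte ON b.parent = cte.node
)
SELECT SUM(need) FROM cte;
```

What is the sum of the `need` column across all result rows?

Base: (Gear, need=1).
Iteration 1: components of {Gear} -> Clip = 1*5 = 5.
Iteration 2: components of {Clip} -> Housing = 5*3 = 15, Seal = 5*4 = 20.
Iteration 3: components of {Housing,Seal} -> Bolt = 20*3 = 60, Gizmo = 20*5 = 100, Motor = 20*1 = 20, Widget = 15*5 = 75.
Iteration 4: components of {Bolt,Gizmo,Motor,Widget} -> Ring = 75*3 = 225, Shaft = 20*5 = 100.
Iteration 5: components of {Ring,Shaft} -> Hub = 100*1 = 100.
Iteration 6: no further components; recursion stops.
SUM(need) = 1 + 5 + 20 + 15 + 20 + 60 + 100 + 75 + 100 + 225 + 100 = 721.

721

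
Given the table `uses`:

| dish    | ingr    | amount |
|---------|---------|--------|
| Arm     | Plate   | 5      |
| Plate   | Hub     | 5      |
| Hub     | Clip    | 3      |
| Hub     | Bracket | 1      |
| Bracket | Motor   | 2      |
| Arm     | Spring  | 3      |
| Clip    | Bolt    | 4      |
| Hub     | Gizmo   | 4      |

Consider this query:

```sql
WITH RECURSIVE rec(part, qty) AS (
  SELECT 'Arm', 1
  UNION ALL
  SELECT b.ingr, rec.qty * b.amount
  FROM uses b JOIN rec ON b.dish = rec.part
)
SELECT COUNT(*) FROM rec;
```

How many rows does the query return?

Base: (Arm, qty=1).
Iteration 1: components of {Arm} -> Plate = 1*5 = 5, Spring = 1*3 = 3.
Iteration 2: components of {Plate,Spring} -> Hub = 5*5 = 25.
Iteration 3: components of {Hub} -> Bracket = 25*1 = 25, Clip = 25*3 = 75, Gizmo = 25*4 = 100.
Iteration 4: components of {Bracket,Clip,Gizmo} -> Bolt = 75*4 = 300, Motor = 25*2 = 50.
Iteration 5: no further components; recursion stops.
Total rows emitted: 9.

9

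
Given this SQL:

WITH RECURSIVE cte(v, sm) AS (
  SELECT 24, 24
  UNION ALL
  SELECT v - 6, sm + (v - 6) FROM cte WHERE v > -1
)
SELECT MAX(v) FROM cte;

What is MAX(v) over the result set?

24

Base: v=24, sm=24.
Iteration 1: 24 > -1 holds -> v = 24 - 6 = 18, sm = 24 + 18 = 42.
Iteration 2: 18 > -1 holds -> v = 18 - 6 = 12, sm = 42 + 12 = 54.
Iteration 3: 12 > -1 holds -> v = 12 - 6 = 6, sm = 54 + 6 = 60.
Iteration 4: 6 > -1 holds -> v = 6 - 6 = 0, sm = 60 + 0 = 60.
Iteration 5: 0 > -1 holds -> v = 0 - 6 = -6, sm = 60 + -6 = 54.
Iteration 6: -6 > -1 fails; recursion stops.
v values: 24, 18, 12, 6, 0, -6; the maximum is 24.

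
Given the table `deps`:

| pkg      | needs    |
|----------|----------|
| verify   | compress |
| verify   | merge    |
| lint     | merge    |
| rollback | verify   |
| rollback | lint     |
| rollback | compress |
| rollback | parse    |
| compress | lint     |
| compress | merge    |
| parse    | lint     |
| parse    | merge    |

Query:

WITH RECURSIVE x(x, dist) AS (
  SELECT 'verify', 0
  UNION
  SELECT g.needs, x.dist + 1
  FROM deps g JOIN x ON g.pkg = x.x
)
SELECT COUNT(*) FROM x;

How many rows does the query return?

6

Base: (verify, dist=0).
Iteration 1: edges from {verify} -> (compress, dist=1), (merge, dist=1).
Iteration 2: edges from {compress,merge} -> (lint, dist=2), (merge, dist=2).
Iteration 3: edges from {lint,merge} -> (merge, dist=3).
Iteration 4: no outgoing edges from {merge}; recursion stops.
Total rows emitted: 6.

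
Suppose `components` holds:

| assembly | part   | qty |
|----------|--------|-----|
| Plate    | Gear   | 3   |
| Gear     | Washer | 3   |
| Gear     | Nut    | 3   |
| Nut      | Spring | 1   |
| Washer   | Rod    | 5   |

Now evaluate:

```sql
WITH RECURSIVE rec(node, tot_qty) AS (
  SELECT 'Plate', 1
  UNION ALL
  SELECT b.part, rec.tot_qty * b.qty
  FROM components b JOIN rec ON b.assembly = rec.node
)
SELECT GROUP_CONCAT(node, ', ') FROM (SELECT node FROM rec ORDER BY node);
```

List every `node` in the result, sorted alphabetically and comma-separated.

Gear, Nut, Plate, Rod, Spring, Washer

Base: (Plate, tot_qty=1).
Iteration 1: components of {Plate} -> Gear = 1*3 = 3.
Iteration 2: components of {Gear} -> Nut = 3*3 = 9, Washer = 3*3 = 9.
Iteration 3: components of {Nut,Washer} -> Rod = 9*5 = 45, Spring = 9*1 = 9.
Iteration 4: no further components; recursion stops.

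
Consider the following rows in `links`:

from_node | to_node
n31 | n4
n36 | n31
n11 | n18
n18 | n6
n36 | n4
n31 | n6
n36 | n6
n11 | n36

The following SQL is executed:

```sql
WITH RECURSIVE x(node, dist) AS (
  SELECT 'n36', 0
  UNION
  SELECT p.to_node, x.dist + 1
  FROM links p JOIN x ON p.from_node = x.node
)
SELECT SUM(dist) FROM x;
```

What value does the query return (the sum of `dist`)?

Base: (n36, dist=0).
Iteration 1: edges from {n36} -> (n31, dist=1), (n4, dist=1), (n6, dist=1).
Iteration 2: edges from {n31,n4,n6} -> (n4, dist=2), (n6, dist=2).
Iteration 3: no outgoing edges from {n4,n6}; recursion stops.
SUM(dist) = 0 + 1 + 1 + 1 + 2 + 2 = 7.

7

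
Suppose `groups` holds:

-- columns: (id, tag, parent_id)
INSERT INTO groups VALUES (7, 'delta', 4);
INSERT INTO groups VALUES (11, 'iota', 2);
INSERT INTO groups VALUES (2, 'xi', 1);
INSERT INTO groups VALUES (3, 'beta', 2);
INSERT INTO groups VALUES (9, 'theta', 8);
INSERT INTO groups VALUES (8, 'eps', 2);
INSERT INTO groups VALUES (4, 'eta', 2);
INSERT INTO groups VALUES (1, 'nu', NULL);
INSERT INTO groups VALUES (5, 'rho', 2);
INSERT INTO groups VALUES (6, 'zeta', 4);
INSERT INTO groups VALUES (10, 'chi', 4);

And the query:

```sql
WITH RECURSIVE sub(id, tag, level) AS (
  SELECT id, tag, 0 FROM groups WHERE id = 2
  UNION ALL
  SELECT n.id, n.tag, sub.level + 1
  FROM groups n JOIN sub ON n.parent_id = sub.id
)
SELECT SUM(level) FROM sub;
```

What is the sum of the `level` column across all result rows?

13

Base: id=2 (xi) at level 0.
Iteration 1: rows with parent_id in {2} -> beta (id 3, level 1), eta (id 4, level 1), rho (id 5, level 1), eps (id 8, level 1), iota (id 11, level 1).
Iteration 2: rows with parent_id in {3,4,5,8,11} -> zeta (id 6, level 2), delta (id 7, level 2), theta (id 9, level 2), chi (id 10, level 2).
Iteration 3: no rows with parent_id in {6,7,9,10}; recursion stops.
SUM(level) = 0 + 1 + 1 + 1 + 1 + 1 + 2 + 2 + 2 + 2 = 13.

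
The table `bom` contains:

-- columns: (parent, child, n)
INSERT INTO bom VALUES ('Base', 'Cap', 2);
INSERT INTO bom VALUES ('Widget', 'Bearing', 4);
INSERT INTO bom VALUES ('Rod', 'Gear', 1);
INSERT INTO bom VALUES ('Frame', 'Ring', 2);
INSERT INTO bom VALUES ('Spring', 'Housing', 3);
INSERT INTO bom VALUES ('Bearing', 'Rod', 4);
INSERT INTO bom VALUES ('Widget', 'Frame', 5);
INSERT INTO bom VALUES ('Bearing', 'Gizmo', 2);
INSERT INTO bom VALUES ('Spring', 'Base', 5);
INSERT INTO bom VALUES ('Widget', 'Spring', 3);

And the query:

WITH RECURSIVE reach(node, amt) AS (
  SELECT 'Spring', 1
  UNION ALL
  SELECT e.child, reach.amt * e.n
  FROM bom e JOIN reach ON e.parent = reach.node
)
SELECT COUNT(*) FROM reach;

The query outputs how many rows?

Base: (Spring, amt=1).
Iteration 1: components of {Spring} -> Base = 1*5 = 5, Housing = 1*3 = 3.
Iteration 2: components of {Base,Housing} -> Cap = 5*2 = 10.
Iteration 3: no further components; recursion stops.
Total rows emitted: 4.

4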